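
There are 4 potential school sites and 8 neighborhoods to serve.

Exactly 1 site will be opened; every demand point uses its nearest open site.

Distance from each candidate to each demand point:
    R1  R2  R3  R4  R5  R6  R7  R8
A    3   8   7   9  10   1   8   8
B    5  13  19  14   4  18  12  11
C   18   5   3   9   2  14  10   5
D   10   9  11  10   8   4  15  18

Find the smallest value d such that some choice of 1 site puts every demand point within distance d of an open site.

10

Open {A}.
  Farthest demand point is R5 at distance 10 (to A); all others are ≤ 10.
With {C} the worst case is 18.
With {D} the worst case is 18.
No size-1 selection achieves below 10.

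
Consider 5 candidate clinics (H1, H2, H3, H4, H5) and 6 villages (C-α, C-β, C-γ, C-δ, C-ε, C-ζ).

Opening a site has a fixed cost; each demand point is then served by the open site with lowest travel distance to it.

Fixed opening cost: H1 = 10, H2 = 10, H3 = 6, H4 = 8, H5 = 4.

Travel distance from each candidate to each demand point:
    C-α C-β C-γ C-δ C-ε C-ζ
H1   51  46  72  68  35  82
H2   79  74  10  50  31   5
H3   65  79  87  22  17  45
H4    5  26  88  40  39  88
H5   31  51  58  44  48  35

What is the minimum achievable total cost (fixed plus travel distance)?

109

Open {H2, H3, H4}: assign each demand point to its cheapest open site.
  C-α→H4 5, C-β→H4 26, C-γ→H2 10, C-δ→H3 22, C-ε→H3 17, C-ζ→H2 5
  travel distance 85, fixed 24 → total 109.
Compare {H2, H3, H4, H5}: travel distance 85 + fixed 28 = 113.
Compare {H1, H2, H3, H4}: travel distance 85 + fixed 34 = 119.
Compare {H1, H2, H3, H4, H5}: travel distance 85 + fixed 38 = 123.
All other subsets cost ≥ 113. Minimum total cost: 109.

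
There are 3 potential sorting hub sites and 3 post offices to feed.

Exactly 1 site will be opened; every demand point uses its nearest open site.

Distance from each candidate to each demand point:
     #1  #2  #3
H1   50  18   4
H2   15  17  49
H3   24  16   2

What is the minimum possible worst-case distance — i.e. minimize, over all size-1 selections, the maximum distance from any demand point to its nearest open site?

24

Open {H3}.
  Farthest demand point is #1 at distance 24 (to H3); all others are ≤ 24.
With {H2} the worst case is 49.
With {H1} the worst case is 50.
No size-1 selection achieves below 24.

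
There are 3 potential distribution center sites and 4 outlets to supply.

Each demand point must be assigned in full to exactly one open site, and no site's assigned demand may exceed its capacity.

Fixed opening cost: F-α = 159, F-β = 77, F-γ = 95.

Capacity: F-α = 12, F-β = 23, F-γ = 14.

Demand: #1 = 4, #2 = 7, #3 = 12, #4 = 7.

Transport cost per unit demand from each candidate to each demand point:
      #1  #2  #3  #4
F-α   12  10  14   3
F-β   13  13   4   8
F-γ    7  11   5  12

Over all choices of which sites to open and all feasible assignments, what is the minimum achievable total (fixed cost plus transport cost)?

Open {F-β, F-γ}; cheapest assignment that respects the capacities:
  F-β (cap 23, load 19): #3, #4 — cost 12×4 + 7×8 = 104
  F-γ (cap 14, load 11): #1, #2 — cost 4×7 + 7×11 = 105
  Shipping 209, fixed 172 → total 381.
  Any other capacity-feasible assignment to {F-β, F-γ} ships for at least 209.
Compare {F-α, F-β}: its best feasible assignment gives total 444.
Compare {F-α, F-β, F-γ}: its best feasible assignment gives total 505.
Every other set of open sites that can feasibly serve all demand totals ≥ 444 even under its best assignment. Minimum: 381.

381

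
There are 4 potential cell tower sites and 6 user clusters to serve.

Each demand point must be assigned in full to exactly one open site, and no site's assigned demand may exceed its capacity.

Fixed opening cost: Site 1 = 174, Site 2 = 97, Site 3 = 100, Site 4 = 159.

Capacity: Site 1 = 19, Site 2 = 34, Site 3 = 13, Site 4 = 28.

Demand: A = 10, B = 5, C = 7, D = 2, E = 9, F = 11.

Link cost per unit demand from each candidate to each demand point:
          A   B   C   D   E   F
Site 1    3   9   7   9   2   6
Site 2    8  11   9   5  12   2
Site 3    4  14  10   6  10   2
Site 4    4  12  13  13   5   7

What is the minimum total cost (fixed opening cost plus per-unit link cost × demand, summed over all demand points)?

Open {Site 1, Site 2}; cheapest assignment that respects the capacities:
  Site 1 (cap 19, load 19): A, E — cost 10×3 + 9×2 = 48
  Site 2 (cap 34, load 25): B, C, D, F — cost 5×11 + 7×9 + 2×5 + 11×2 = 150
  Shipping 198, fixed 271 → total 469.
  Any other capacity-feasible assignment to {Site 1, Site 2} ships for at least 198.
Compare {Site 2, Site 4}: its best feasible assignment gives total 491.
Compare {Site 2, Site 3}: its best feasible assignment gives total 495.
Every other set of open sites that can feasibly serve all demand totals ≥ 491 even under its best assignment. Minimum: 469.

469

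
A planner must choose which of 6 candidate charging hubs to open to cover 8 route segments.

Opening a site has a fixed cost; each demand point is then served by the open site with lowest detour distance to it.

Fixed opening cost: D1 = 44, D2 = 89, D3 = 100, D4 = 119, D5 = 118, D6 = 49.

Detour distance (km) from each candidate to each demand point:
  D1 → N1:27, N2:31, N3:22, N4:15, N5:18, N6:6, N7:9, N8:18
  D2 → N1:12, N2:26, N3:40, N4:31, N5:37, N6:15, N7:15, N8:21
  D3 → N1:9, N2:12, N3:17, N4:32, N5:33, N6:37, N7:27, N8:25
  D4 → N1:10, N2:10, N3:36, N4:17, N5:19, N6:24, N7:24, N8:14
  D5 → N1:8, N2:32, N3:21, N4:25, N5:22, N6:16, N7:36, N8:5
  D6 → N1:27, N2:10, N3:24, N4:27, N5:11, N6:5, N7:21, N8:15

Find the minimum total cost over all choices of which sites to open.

189

Open {D6}: assign each demand point to its cheapest open site.
  N1→D6 27, N2→D6 10, N3→D6 24, N4→D6 27, N5→D6 11, N6→D6 5, N7→D6 21, N8→D6 15
  detour distance 140, fixed 49 → total 189.
Compare {D1}: detour distance 146 + fixed 44 = 190.
Compare {D1, D6}: detour distance 114 + fixed 93 = 207.
Compare {D1, D3}: detour distance 104 + fixed 144 = 248.
All other subsets cost ≥ 190. Minimum total cost: 189.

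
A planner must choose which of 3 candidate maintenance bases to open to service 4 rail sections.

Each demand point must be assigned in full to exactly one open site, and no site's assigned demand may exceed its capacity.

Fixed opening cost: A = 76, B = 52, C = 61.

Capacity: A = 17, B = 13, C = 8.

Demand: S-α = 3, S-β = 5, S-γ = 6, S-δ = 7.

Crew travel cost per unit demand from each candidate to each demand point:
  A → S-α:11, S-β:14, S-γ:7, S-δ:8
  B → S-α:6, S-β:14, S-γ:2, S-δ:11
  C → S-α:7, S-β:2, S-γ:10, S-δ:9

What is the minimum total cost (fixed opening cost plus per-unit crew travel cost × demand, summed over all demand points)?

Open {B, C}; cheapest assignment that respects the capacities:
  B (cap 13, load 13): S-γ, S-δ — cost 6×2 + 7×11 = 89
  C (cap 8, load 8): S-α, S-β — cost 3×7 + 5×2 = 31
  Shipping 120, fixed 113 → total 233.
  Any other capacity-feasible assignment to {B, C} ships for at least 120.
Compare {A, C}: its best feasible assignment gives total 266.
Compare {A, B}: its best feasible assignment gives total 284.
Every other set of open sites that can feasibly serve all demand totals ≥ 266 even under its best assignment. Minimum: 233.

233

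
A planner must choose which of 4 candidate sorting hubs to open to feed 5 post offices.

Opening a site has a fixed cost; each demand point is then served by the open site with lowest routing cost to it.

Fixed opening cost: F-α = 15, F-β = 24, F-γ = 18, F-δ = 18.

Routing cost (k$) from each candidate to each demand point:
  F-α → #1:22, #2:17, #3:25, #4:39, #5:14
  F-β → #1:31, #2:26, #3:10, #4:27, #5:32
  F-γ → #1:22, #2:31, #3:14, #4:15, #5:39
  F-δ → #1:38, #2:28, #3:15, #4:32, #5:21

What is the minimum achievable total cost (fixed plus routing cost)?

Open {F-α, F-γ}: assign each demand point to its cheapest open site.
  #1→F-α 22, #2→F-α 17, #3→F-γ 14, #4→F-γ 15, #5→F-α 14
  routing cost 82, fixed 33 → total 115.
Compare {F-α, F-β}: routing cost 90 + fixed 39 = 129.
Compare {F-α}: routing cost 117 + fixed 15 = 132.
Compare {F-α, F-δ}: routing cost 100 + fixed 33 = 133.
All other subsets cost ≥ 129. Minimum total cost: 115.

115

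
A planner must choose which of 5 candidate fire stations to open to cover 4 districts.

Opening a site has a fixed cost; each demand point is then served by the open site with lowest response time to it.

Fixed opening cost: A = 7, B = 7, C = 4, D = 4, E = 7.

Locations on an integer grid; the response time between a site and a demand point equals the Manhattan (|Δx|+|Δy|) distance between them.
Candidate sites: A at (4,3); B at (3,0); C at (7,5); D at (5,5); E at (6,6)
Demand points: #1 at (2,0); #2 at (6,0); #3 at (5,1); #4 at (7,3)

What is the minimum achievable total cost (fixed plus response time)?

Open {B, C}: assign each demand point to its cheapest open site.
  #1→B 1, #2→B 3, #3→B 3, #4→C 2
  response time 9, fixed 11 → total 20.
Compare {B}: response time 14 + fixed 7 = 21.
Compare {B, D}: response time 11 + fixed 11 = 22.
Compare {A}: response time 16 + fixed 7 = 23.
All other subsets cost ≥ 21. Minimum total cost: 20.

20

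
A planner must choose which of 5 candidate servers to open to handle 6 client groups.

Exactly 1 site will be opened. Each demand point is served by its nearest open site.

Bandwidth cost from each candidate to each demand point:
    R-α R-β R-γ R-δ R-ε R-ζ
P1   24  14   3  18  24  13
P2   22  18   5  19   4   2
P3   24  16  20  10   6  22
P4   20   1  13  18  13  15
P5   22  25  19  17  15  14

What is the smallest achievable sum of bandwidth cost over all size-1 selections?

70

Open {P2}.
  R-α→P2 22, R-β→P2 18, R-γ→P2 5, R-δ→P2 19, R-ε→P2 4, R-ζ→P2 2  ⇒ total 70.
Compare {P4}: total 80.
Compare {P1}: total 96.
No size-1 selection does better; minimum is 70.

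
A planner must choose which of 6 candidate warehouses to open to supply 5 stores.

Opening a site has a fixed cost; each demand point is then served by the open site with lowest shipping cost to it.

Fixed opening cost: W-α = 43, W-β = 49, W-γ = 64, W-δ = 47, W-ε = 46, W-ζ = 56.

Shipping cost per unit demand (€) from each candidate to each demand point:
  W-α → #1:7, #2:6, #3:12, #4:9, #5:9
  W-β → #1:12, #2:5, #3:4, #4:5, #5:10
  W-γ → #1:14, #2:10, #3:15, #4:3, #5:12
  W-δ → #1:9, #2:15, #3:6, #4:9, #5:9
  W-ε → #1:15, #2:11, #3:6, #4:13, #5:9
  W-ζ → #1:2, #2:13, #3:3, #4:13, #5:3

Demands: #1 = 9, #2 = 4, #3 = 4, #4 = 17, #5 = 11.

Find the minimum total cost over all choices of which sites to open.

Open {W-β, W-ζ}: assign each demand point to its cheapest open site.
  #1→W-ζ 9×2=18, #2→W-β 4×5=20, #3→W-ζ 4×3=12, #4→W-β 17×5=85, #5→W-ζ 11×3=33
  shipping cost 168, fixed 105 → total 273.
Compare {W-γ, W-ζ}: shipping cost 154 + fixed 120 = 274.
Compare {W-α, W-γ, W-ζ}: shipping cost 138 + fixed 163 = 301.
Compare {W-β, W-γ, W-ζ}: shipping cost 134 + fixed 169 = 303.
All other subsets cost ≥ 274. Minimum total cost: 273.

273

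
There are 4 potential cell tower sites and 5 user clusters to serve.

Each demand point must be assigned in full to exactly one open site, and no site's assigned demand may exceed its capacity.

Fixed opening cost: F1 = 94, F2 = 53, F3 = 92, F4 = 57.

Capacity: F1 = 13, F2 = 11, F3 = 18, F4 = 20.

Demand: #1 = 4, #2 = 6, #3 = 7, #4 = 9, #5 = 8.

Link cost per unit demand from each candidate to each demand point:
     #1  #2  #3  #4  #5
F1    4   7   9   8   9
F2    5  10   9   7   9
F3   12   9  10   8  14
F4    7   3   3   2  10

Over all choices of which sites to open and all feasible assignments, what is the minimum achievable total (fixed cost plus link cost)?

373

Open {F1, F2, F4}; cheapest assignment that respects the capacities:
  F1 (cap 13, load 10): #1, #2 — cost 4×4 + 6×7 = 58
  F2 (cap 11, load 8): #5 — cost 8×9 = 72
  F4 (cap 20, load 16): #3, #4 — cost 7×3 + 9×2 = 39
  Shipping 169, fixed 204 → total 373.
  Any other capacity-feasible assignment to {F1, F2, F4} ships for at least 169.
Compare {F3, F4}: its best feasible assignment gives total 382.
Compare {F2, F3, F4}: its best feasible assignment gives total 395.
Every other set of open sites that can feasibly serve all demand totals ≥ 382 even under its best assignment. Minimum: 373.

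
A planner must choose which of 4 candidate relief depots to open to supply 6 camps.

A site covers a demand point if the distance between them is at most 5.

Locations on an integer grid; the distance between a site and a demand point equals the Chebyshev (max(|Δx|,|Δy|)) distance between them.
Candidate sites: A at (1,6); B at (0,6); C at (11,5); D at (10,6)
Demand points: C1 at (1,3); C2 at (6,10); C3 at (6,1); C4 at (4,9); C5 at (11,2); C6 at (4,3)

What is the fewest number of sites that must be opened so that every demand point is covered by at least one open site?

Coverage sets (demand points within 5 of each site):
  A: {C1, C2, C3, C4, C6}
  B: {C1, C4, C6}
  C: {C2, C3, C5}
  D: {C2, C3, C5}
No single site covers all 6 demand points.
But {A, C} covers everything, so the minimum is 2.

2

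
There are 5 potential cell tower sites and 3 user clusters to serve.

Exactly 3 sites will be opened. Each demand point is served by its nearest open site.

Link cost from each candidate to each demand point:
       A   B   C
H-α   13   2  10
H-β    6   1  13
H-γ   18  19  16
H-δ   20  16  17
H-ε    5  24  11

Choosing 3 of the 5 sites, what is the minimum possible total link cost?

16

Open {H-α, H-β, H-ε}.
  A→H-ε 5, B→H-β 1, C→H-α 10  ⇒ total 16.
Compare {H-α, H-β, H-γ}: total 17.
Compare {H-α, H-β, H-δ}: total 17.
No size-3 selection does better; minimum is 16.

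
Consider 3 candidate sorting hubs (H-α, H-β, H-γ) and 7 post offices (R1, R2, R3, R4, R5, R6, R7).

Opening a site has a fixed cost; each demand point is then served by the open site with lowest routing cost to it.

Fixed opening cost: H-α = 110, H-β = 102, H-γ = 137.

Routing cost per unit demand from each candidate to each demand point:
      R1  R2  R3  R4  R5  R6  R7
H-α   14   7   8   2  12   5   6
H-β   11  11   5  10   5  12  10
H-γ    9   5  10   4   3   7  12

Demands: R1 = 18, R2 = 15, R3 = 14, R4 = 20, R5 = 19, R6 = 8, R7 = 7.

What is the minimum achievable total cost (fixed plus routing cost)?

Open {H-α, H-γ}: assign each demand point to its cheapest open site.
  R1→H-γ 18×9=162, R2→H-γ 15×5=75, R3→H-α 14×8=112, R4→H-α 20×2=40, R5→H-γ 19×3=57, R6→H-α 8×5=40, R7→H-α 7×6=42
  routing cost 528, fixed 247 → total 775.
Compare {H-γ}: routing cost 654 + fixed 137 = 791.
Compare {H-α, H-β}: routing cost 590 + fixed 212 = 802.
Compare {H-β, H-γ}: routing cost 570 + fixed 239 = 809.
All other subsets cost ≥ 791. Minimum total cost: 775.

775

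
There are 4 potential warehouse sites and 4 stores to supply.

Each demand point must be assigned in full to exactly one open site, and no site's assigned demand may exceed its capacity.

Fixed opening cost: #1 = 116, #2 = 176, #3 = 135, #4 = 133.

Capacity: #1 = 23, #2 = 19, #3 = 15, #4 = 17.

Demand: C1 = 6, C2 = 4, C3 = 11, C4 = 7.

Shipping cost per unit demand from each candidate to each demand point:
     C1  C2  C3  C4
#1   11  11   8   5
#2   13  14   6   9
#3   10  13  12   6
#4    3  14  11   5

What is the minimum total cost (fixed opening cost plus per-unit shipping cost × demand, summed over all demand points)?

Open {#1, #4}; cheapest assignment that respects the capacities:
  #1 (cap 23, load 22): C2, C3, C4 — cost 4×11 + 11×8 + 7×5 = 167
  #4 (cap 17, load 6): C1 — cost 6×3 = 18
  Shipping 185, fixed 249 → total 434.
  Any other capacity-feasible assignment to {#1, #4} ships for at least 185.
Compare {#1, #3}: its best feasible assignment gives total 478.
Compare {#2, #4}: its best feasible assignment gives total 484.
Every other set of open sites that can feasibly serve all demand totals ≥ 478 even under its best assignment. Minimum: 434.

434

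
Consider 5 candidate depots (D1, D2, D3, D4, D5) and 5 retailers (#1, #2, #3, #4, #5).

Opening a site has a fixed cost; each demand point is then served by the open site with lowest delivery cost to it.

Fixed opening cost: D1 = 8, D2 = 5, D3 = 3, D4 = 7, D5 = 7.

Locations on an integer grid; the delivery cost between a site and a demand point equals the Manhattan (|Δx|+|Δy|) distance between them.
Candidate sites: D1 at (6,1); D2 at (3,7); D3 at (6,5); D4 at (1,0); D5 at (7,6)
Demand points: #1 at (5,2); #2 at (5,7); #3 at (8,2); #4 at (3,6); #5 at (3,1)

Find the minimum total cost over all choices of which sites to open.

Open {D1, D2}: assign each demand point to its cheapest open site.
  #1→D1 2, #2→D2 2, #3→D1 3, #4→D2 1, #5→D1 3
  delivery cost 11, fixed 13 → total 24.
Compare {D3}: delivery cost 23 + fixed 3 = 26.
Compare {D1, D3}: delivery cost 15 + fixed 11 = 26.
Compare {D2, D3}: delivery cost 18 + fixed 8 = 26.
All other subsets cost ≥ 26. Minimum total cost: 24.

24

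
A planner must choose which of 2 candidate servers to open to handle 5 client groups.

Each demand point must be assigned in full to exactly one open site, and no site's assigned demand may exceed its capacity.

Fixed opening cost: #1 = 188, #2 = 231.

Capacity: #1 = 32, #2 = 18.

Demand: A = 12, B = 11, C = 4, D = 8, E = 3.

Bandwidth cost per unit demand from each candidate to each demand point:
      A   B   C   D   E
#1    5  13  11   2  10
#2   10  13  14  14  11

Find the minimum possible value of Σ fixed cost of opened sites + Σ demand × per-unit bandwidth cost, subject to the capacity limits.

712

Open {#1, #2}; cheapest assignment that respects the capacities:
  #1 (cap 32, load 27): A, C, D, E — cost 12×5 + 4×11 + 8×2 + 3×10 = 150
  #2 (cap 18, load 11): B — cost 11×13 = 143
  Shipping 293, fixed 419 → total 712.
  Any other capacity-feasible assignment to {#1, #2} ships for at least 293.
Total demand is 38 and no other set of sites has combined capacity ≥ 38, so {#1, #2} is the only feasible choice of open sites. Minimum: 712.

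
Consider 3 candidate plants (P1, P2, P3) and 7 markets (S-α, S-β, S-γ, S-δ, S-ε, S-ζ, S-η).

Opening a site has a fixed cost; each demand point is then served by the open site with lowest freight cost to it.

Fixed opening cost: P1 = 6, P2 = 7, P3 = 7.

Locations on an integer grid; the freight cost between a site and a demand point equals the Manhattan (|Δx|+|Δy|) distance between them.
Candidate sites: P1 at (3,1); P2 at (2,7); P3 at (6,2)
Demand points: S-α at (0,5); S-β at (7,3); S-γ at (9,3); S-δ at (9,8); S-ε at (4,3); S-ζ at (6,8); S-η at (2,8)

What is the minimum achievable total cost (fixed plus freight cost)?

41

Open {P2, P3}: assign each demand point to its cheapest open site.
  S-α→P2 4, S-β→P3 2, S-γ→P3 4, S-δ→P2 8, S-ε→P3 3, S-ζ→P2 5, S-η→P2 1
  freight cost 27, fixed 14 → total 41.
Compare {P1, P2, P3}: freight cost 27 + fixed 20 = 47.
Compare {P1, P2}: freight cost 35 + fixed 13 = 48.
Compare {P3}: freight cost 43 + fixed 7 = 50.
All other subsets cost ≥ 47. Minimum total cost: 41.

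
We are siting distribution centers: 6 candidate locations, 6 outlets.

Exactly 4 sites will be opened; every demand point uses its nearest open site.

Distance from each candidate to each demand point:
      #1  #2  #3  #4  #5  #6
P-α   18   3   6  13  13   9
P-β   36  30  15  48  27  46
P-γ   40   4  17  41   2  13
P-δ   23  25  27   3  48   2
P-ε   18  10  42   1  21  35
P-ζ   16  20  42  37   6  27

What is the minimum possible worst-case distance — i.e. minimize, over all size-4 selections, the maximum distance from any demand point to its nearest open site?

16

Open {P-α, P-β, P-γ, P-ζ}.
  Farthest demand point is #1 at distance 16 (to P-ζ); all others are ≤ 16.
With {P-α, P-β, P-δ, P-ζ} the worst case is 16.
With {P-α, P-β, P-ε, P-ζ} the worst case is 16.
No size-4 selection achieves below 16.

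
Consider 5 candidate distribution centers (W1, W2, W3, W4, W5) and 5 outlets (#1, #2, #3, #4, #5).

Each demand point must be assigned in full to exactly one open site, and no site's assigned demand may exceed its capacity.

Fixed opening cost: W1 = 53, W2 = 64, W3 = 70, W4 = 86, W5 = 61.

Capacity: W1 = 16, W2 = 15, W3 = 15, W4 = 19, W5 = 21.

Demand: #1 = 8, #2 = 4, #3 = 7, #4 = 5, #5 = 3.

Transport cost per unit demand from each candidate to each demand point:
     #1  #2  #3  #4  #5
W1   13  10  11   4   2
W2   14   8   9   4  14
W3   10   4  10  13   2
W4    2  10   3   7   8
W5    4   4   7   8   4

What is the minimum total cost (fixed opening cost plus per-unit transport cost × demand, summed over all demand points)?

Open {W1, W5}; cheapest assignment that respects the capacities:
  W1 (cap 16, load 8): #4, #5 — cost 5×4 + 3×2 = 26
  W5 (cap 21, load 19): #1, #2, #3 — cost 8×4 + 4×4 + 7×7 = 97
  Shipping 123, fixed 114 → total 237.
  Any other capacity-feasible assignment to {W1, W5} ships for at least 123.
Compare {W1, W4}: its best feasible assignment gives total 242.
Compare {W4, W5}: its best feasible assignment gives total 252.
Every other set of open sites that can feasibly serve all demand totals ≥ 242 even under its best assignment. Minimum: 237.

237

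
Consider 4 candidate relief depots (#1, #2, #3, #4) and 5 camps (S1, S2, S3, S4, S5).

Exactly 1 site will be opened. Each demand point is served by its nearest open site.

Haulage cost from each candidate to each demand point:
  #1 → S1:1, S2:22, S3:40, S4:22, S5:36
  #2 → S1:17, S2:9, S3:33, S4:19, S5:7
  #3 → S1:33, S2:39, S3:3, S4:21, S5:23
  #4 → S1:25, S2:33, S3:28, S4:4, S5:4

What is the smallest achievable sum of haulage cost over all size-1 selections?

85

Open {#2}.
  S1→#2 17, S2→#2 9, S3→#2 33, S4→#2 19, S5→#2 7  ⇒ total 85.
Compare {#4}: total 94.
Compare {#3}: total 119.
No size-1 selection does better; minimum is 85.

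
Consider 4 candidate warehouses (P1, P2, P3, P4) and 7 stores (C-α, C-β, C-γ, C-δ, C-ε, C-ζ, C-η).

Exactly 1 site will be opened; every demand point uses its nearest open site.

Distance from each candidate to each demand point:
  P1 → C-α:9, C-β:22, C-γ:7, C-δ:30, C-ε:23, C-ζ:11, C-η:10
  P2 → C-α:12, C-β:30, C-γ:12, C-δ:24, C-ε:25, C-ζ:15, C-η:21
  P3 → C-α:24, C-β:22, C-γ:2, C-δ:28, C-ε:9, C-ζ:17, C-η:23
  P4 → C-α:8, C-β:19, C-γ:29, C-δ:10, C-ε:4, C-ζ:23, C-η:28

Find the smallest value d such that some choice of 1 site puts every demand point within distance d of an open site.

Open {P3}.
  Farthest demand point is C-δ at distance 28 (to P3); all others are ≤ 28.
With {P4} the worst case is 29.
With {P1} the worst case is 30.
No size-1 selection achieves below 28.

28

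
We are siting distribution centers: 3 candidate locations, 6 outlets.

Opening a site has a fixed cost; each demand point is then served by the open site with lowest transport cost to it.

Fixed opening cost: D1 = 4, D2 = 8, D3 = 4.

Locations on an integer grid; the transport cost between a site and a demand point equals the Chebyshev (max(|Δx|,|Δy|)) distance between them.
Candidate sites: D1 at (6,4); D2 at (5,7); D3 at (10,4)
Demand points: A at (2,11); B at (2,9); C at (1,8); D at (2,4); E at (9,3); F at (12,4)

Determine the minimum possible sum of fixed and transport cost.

29

Open {D2, D3}: assign each demand point to its cheapest open site.
  A→D2 4, B→D2 3, C→D2 4, D→D2 3, E→D3 1, F→D3 2
  transport cost 17, fixed 12 → total 29.
Compare {D1, D3}: transport cost 24 + fixed 8 = 32.
Compare {D2}: transport cost 25 + fixed 8 = 33.
Compare {D1, D2, D3}: transport cost 17 + fixed 16 = 33.
All other subsets cost ≥ 32. Minimum total cost: 29.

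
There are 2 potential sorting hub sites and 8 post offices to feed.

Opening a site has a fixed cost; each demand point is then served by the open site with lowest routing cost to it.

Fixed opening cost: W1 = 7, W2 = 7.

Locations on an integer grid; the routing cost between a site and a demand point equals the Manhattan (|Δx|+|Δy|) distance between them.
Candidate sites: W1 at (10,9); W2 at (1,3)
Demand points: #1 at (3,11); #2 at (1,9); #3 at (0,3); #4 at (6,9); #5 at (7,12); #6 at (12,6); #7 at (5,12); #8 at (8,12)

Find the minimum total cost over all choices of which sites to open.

58

Open {W1, W2}: assign each demand point to its cheapest open site.
  #1→W1 9, #2→W2 6, #3→W2 1, #4→W1 4, #5→W1 6, #6→W1 5, #7→W1 8, #8→W1 5
  routing cost 44, fixed 14 → total 58.
Compare {W1}: routing cost 62 + fixed 7 = 69.
Compare {W2}: routing cost 86 + fixed 7 = 93.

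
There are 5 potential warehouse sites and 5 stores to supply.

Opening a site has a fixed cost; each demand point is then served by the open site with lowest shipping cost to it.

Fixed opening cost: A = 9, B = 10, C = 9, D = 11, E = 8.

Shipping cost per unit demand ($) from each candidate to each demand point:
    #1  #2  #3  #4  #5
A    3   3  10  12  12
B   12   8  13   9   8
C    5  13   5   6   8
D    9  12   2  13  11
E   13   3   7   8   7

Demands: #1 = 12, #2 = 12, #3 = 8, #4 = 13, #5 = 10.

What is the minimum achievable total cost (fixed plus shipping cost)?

Open {A, C, D, E}: assign each demand point to its cheapest open site.
  #1→A 12×3=36, #2→A 12×3=36, #3→D 8×2=16, #4→C 13×6=78, #5→E 10×7=70
  shipping cost 236, fixed 37 → total 273.
Compare {A, C, D}: shipping cost 246 + fixed 29 = 275.
Compare {A, B, C, D, E}: shipping cost 236 + fixed 47 = 283.
Compare {A, B, C, D}: shipping cost 246 + fixed 39 = 285.
All other subsets cost ≥ 275. Minimum total cost: 273.

273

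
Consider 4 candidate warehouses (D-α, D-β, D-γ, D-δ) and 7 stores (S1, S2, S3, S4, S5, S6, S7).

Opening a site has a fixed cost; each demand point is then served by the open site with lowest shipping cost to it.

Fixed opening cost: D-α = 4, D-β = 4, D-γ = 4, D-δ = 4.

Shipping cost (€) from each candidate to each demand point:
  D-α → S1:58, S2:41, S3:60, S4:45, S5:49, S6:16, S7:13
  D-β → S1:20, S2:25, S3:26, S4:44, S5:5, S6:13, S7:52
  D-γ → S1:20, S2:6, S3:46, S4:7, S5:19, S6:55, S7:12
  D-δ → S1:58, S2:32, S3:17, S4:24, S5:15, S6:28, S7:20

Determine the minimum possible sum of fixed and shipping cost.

Open {D-β, D-γ, D-δ}: assign each demand point to its cheapest open site.
  S1→D-β 20, S2→D-γ 6, S3→D-δ 17, S4→D-γ 7, S5→D-β 5, S6→D-β 13, S7→D-γ 12
  shipping cost 80, fixed 12 → total 92.
Compare {D-α, D-β, D-γ, D-δ}: shipping cost 80 + fixed 16 = 96.
Compare {D-β, D-γ}: shipping cost 89 + fixed 8 = 97.
Compare {D-α, D-β, D-γ}: shipping cost 89 + fixed 12 = 101.
All other subsets cost ≥ 96. Minimum total cost: 92.

92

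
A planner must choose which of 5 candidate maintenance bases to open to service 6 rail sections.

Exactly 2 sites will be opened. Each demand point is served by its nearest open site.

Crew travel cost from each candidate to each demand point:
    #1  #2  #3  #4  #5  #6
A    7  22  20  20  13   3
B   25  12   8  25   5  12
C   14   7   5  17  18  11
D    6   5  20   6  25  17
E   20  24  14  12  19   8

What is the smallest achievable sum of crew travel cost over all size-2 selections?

42

Open {B, D}.
  #1→D 6, #2→D 5, #3→B 8, #4→D 6, #5→B 5, #6→B 12  ⇒ total 42.
Compare {C, D}: total 51.
Compare {A, C}: total 52.
No size-2 selection does better; minimum is 42.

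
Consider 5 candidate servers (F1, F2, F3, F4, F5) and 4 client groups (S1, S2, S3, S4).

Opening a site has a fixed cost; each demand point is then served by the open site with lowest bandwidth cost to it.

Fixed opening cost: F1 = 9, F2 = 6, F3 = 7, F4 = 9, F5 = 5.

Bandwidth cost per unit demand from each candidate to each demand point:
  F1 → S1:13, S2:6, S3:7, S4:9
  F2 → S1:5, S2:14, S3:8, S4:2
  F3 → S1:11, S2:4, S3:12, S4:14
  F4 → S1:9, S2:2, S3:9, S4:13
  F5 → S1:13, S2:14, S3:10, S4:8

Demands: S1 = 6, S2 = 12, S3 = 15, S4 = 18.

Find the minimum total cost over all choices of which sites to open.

219

Open {F1, F2, F4}: assign each demand point to its cheapest open site.
  S1→F2 6×5=30, S2→F4 12×2=24, S3→F1 15×7=105, S4→F2 18×2=36
  bandwidth cost 195, fixed 24 → total 219.
Compare {F1, F2, F4, F5}: bandwidth cost 195 + fixed 29 = 224.
Compare {F2, F4}: bandwidth cost 210 + fixed 15 = 225.
Compare {F1, F2, F3, F4}: bandwidth cost 195 + fixed 31 = 226.
All other subsets cost ≥ 224. Minimum total cost: 219.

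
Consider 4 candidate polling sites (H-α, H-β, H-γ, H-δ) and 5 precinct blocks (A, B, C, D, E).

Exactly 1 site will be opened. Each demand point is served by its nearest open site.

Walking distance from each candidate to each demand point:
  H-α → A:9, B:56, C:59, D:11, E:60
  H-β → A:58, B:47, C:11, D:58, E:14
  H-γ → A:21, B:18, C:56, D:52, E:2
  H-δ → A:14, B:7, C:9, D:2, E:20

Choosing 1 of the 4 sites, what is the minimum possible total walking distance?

52

Open {H-δ}.
  A→H-δ 14, B→H-δ 7, C→H-δ 9, D→H-δ 2, E→H-δ 20  ⇒ total 52.
Compare {H-γ}: total 149.
Compare {H-β}: total 188.
No size-1 selection does better; minimum is 52.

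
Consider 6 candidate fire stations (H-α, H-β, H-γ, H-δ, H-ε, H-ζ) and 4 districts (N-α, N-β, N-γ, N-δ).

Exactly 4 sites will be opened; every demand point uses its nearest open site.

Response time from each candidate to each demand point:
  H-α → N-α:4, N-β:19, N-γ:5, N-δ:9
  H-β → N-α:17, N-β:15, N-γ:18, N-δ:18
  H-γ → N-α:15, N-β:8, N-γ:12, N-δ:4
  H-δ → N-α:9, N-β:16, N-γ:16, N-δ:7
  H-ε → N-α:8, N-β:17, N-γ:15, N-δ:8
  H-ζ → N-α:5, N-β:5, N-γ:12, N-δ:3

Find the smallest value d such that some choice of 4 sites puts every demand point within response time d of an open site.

5

Open {H-α, H-β, H-γ, H-ζ}.
  Farthest demand point is N-β at response time 5 (to H-ζ); all others are ≤ 5.
With {H-α, H-β, H-δ, H-ζ} the worst case is 5.
With {H-α, H-β, H-ε, H-ζ} the worst case is 5.
No size-4 selection achieves below 5.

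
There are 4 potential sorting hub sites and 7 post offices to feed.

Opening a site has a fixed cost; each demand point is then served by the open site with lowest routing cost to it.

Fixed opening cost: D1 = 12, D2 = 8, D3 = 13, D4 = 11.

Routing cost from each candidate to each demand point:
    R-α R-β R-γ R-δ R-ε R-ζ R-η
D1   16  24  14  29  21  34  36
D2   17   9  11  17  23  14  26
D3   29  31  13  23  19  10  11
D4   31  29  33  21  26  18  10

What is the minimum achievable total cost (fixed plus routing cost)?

115

Open {D2, D3}: assign each demand point to its cheapest open site.
  R-α→D2 17, R-β→D2 9, R-γ→D2 11, R-δ→D2 17, R-ε→D3 19, R-ζ→D3 10, R-η→D3 11
  routing cost 94, fixed 21 → total 115.
Compare {D2, D4}: routing cost 101 + fixed 19 = 120.
Compare {D2}: routing cost 117 + fixed 8 = 125.
Compare {D2, D3, D4}: routing cost 93 + fixed 32 = 125.
All other subsets cost ≥ 120. Minimum total cost: 115.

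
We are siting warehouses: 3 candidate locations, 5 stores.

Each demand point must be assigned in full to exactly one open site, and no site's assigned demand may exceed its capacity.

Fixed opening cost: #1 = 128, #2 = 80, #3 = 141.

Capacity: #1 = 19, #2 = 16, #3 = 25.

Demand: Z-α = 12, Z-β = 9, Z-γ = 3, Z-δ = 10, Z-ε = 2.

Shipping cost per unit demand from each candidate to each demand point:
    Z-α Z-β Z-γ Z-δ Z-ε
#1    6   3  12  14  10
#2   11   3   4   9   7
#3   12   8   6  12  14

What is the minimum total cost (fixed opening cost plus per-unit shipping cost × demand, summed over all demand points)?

Open {#2, #3}; cheapest assignment that respects the capacities:
  #2 (cap 16, load 14): Z-β, Z-γ, Z-ε — cost 9×3 + 3×4 + 2×7 = 53
  #3 (cap 25, load 22): Z-α, Z-δ — cost 12×12 + 10×12 = 264
  Shipping 317, fixed 221 → total 538.
  Any other capacity-feasible assignment to {#2, #3} ships for at least 317.
Compare {#1, #3}: its best feasible assignment gives total 571.
Compare {#1, #2, #3}: its best feasible assignment gives total 594.
Every other set of open sites that can feasibly serve all demand totals ≥ 571 even under its best assignment. Minimum: 538.

538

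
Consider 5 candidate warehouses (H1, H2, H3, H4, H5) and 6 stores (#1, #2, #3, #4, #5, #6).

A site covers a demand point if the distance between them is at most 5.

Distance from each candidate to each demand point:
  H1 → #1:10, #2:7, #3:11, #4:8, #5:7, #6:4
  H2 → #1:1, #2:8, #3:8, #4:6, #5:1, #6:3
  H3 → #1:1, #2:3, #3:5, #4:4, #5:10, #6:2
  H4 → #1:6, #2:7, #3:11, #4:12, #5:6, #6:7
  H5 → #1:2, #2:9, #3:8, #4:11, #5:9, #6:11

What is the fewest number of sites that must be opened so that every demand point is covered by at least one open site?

Coverage sets (demand points within 5 of each site):
  H1: {#6}
  H2: {#1, #5, #6}
  H3: {#1, #2, #3, #4, #6}
  H4: {}
  H5: {#1}
No single site covers all 6 demand points.
But {H2, H3} covers everything, so the minimum is 2.

2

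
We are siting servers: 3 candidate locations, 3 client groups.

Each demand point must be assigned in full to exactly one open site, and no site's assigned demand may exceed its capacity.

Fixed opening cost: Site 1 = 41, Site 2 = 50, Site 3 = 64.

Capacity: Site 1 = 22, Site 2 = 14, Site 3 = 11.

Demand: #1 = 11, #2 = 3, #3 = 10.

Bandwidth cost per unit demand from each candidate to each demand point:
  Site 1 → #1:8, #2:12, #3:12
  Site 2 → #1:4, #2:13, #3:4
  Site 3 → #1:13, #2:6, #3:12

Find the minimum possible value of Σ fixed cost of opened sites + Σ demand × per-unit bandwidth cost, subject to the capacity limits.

Open {Site 1, Site 2}; cheapest assignment that respects the capacities:
  Site 1 (cap 22, load 14): #1, #2 — cost 11×8 + 3×12 = 124
  Site 2 (cap 14, load 10): #3 — cost 10×4 = 40
  Shipping 164, fixed 91 → total 255.
  Any other capacity-feasible assignment to {Site 1, Site 2} ships for at least 164.
Compare {Site 1, Site 2, Site 3}: its best feasible assignment gives total 301.
Compare {Site 2, Site 3}: its best feasible assignment gives total 317.
Every other set of open sites that can feasibly serve all demand totals ≥ 301 even under its best assignment. Minimum: 255.

255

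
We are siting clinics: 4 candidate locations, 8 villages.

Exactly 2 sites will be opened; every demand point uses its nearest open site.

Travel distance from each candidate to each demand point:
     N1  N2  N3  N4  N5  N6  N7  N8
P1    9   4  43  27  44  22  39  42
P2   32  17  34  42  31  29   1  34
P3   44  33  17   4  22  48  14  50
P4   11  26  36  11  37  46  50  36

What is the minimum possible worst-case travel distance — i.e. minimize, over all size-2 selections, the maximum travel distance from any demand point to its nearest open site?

34

Open {P1, P2}.
  Farthest demand point is N3 at travel distance 34 (to P2); all others are ≤ 34.
With {P2, P3} the worst case is 34.
With {P2, P4} the worst case is 34.
No size-2 selection achieves below 34.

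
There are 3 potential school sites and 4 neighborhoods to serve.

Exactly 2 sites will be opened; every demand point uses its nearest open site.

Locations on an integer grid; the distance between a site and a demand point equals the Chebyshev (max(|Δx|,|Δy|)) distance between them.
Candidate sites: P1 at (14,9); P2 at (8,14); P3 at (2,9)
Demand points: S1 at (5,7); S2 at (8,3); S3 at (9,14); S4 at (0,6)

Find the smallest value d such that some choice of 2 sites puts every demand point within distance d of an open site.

6

Open {P1, P3}.
  Farthest demand point is S2 at distance 6 (to P1); all others are ≤ 6.
With {P2, P3} the worst case is 6.
With {P1, P2} the worst case is 8.
No size-2 selection achieves below 6.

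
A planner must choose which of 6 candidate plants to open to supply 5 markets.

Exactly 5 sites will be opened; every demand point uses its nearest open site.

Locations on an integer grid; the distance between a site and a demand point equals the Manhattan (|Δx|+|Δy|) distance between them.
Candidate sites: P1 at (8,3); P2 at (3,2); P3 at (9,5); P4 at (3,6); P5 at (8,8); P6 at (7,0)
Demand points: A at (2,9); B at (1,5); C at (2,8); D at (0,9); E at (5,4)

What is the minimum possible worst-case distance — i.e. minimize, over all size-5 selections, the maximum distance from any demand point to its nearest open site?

6

Open {P1, P2, P3, P4, P5}.
  Farthest demand point is D at distance 6 (to P4); all others are ≤ 6.
With {P1, P2, P3, P4, P6} the worst case is 6.
With {P1, P2, P4, P5, P6} the worst case is 6.
No size-5 selection achieves below 6.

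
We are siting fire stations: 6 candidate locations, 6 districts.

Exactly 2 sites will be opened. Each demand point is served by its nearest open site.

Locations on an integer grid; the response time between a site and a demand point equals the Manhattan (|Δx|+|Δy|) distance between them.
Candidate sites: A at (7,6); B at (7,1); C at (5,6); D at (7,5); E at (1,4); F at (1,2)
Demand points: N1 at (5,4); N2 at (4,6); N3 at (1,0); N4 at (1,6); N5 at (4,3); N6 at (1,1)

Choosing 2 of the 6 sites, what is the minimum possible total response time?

Open {C, F}.
  N1→C 2, N2→C 1, N3→F 2, N4→C 4, N5→C 4, N6→F 1  ⇒ total 14.
Compare {C, E}: total 16.
Compare {A, F}: total 18.
No size-2 selection does better; minimum is 14.

14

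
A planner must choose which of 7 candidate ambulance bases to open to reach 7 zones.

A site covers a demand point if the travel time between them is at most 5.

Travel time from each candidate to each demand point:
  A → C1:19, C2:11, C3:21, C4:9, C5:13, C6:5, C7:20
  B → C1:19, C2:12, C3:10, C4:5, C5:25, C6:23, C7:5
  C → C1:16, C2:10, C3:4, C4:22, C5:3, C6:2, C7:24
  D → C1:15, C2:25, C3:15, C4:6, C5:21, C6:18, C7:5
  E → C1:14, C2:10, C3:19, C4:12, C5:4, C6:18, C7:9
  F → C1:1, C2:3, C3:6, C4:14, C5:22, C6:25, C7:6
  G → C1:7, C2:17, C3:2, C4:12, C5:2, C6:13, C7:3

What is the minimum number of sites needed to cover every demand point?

Coverage sets (demand points within 5 of each site):
  A: {C6}
  B: {C4, C7}
  C: {C3, C5, C6}
  D: {C7}
  E: {C5}
  F: {C1, C2}
  G: {C3, C5, C7}
No 2 sites suffice: every size-2 union leaves at least one demand point uncovered.
But {B, C, F} covers everything, so the minimum is 3.

3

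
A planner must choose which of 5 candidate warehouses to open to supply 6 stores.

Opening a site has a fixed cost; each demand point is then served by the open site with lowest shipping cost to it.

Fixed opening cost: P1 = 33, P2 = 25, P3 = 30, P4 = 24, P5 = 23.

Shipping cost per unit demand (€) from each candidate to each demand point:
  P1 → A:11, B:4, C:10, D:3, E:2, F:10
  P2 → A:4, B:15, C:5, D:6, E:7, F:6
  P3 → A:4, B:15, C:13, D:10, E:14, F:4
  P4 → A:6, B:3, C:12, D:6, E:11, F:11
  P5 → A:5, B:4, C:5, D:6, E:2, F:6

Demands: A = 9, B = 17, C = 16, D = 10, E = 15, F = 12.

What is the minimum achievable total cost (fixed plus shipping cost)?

374

Open {P1, P2}: assign each demand point to its cheapest open site.
  A→P2 9×4=36, B→P1 17×4=68, C→P2 16×5=80, D→P1 10×3=30, E→P1 15×2=30, F→P2 12×6=72
  shipping cost 316, fixed 58 → total 374.
Compare {P3, P5}: shipping cost 322 + fixed 53 = 375.
Compare {P5}: shipping cost 355 + fixed 23 = 378.
Compare {P1, P3, P5}: shipping cost 292 + fixed 86 = 378.
All other subsets cost ≥ 375. Minimum total cost: 374.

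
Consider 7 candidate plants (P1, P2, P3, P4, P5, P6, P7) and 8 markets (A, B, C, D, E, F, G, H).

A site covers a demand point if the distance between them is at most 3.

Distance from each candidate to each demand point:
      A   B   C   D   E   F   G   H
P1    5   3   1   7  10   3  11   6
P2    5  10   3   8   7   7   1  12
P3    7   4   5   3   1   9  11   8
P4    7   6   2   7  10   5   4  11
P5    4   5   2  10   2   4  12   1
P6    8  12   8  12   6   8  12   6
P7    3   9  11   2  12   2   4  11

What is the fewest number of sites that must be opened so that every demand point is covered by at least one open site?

4

Coverage sets (demand points within 3 of each site):
  P1: {B, C, F}
  P2: {C, G}
  P3: {D, E}
  P4: {C}
  P5: {C, E, H}
  P6: {}
  P7: {A, D, F}
No 3 sites suffice: every size-3 union leaves at least one demand point uncovered.
But {P1, P2, P5, P7} covers everything, so the minimum is 4.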